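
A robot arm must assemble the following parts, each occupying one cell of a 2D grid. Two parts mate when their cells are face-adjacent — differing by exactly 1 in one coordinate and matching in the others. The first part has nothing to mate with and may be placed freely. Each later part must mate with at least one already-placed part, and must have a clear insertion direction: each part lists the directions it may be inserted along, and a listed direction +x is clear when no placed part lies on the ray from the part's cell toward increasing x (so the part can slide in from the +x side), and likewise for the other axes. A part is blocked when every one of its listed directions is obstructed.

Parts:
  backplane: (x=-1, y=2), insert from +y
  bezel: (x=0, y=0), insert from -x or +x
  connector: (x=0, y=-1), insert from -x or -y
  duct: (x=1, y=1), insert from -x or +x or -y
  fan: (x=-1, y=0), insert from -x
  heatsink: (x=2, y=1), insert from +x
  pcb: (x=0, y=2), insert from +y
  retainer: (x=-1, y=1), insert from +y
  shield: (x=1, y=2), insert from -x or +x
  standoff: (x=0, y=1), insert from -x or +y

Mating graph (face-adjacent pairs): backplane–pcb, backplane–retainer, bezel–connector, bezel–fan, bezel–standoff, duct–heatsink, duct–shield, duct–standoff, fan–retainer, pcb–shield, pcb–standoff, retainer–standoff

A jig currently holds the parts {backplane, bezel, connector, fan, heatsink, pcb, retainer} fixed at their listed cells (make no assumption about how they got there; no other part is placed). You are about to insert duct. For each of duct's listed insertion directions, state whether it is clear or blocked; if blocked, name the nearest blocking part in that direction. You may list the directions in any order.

-x: nearest on ray is retainer@(-1, 1) ⇒ blocked
+x: nearest on ray is heatsink@(2, 1) ⇒ blocked
-y: ray from duct(1, 1) has no placed part ⇒ clear

+x: blocked by heatsink; -x: blocked by retainer; -y: clear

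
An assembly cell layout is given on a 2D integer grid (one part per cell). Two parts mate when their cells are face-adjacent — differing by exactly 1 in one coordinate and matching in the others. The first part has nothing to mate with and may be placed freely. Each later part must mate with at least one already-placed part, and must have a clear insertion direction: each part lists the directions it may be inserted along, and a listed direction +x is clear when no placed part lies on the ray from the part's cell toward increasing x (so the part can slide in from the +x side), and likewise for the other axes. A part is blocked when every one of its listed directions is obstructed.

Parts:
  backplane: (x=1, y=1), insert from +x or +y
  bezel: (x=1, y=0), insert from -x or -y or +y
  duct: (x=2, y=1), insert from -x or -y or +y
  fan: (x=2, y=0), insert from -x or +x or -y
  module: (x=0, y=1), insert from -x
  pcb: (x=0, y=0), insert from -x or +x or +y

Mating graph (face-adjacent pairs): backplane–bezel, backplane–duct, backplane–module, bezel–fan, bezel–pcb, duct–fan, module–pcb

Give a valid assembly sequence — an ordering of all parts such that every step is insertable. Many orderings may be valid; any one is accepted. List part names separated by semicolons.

1. module@(0, 1) [-x clear] — {module}
2. pcb@(0, 0) [-x clear] — {module, pcb}
3. bezel@(1, 0) [-y clear] — {bezel, module, pcb}
4. fan@(2, 0) [+x clear] — {bezel, fan, module, pcb}
5. duct@(2, 1) [+y clear] — {bezel, duct, fan, module, pcb}
6. backplane@(1, 1) [+y clear] — {backplane, bezel, duct, fan, module, pcb}

module; pcb; bezel; fan; duct; backplane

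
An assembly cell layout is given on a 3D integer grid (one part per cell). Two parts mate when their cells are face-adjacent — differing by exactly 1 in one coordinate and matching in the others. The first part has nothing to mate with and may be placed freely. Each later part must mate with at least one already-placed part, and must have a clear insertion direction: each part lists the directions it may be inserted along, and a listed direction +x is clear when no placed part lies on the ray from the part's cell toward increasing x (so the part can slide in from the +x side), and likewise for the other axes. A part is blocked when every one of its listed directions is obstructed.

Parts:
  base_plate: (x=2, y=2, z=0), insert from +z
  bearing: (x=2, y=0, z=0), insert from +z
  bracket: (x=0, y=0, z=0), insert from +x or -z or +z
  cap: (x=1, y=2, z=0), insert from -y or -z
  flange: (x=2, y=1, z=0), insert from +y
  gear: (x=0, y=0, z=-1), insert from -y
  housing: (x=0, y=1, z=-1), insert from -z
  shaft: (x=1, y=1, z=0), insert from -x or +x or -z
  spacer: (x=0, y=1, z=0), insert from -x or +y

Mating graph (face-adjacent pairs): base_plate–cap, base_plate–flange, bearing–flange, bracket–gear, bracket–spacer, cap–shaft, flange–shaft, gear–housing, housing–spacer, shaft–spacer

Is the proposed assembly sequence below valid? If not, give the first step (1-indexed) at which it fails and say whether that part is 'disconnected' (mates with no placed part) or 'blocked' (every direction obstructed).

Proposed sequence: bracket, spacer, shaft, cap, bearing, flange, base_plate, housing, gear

1. bracket@(0, 0, 0) [+x clear] — {bracket}
2. spacer@(0, 1, 0) [-x clear] — {bracket, spacer}
3. shaft@(1, 1, 0) [+x clear] — {bracket, shaft, spacer}
4. cap@(1, 2, 0) [-z clear] — {bracket, cap, shaft, spacer}
5. bearing@(2, 0, 0) — no placed neighbour ⇒ disconnected

Invalid at step 5 (disconnected)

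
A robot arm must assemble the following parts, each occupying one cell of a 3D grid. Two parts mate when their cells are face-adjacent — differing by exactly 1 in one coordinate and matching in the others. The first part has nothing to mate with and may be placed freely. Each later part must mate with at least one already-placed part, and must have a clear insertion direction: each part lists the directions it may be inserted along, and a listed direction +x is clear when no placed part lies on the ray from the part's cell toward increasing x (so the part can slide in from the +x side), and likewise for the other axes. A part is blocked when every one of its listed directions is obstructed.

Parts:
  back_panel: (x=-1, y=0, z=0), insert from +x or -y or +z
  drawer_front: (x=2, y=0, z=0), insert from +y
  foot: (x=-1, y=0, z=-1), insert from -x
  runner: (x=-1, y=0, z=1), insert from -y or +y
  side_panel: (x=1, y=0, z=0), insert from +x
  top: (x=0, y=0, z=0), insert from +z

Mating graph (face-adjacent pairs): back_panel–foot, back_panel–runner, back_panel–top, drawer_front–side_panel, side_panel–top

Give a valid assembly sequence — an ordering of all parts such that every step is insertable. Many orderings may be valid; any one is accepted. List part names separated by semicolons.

side_panel; drawer_front; top; back_panel; foot; runner

1. side_panel@(1, 0, 0) [+x clear] — {side_panel}
2. drawer_front@(2, 0, 0) [+y clear] — {drawer_front, side_panel}
3. top@(0, 0, 0) [+z clear] — {drawer_front, side_panel, top}
4. back_panel@(-1, 0, 0) [-y clear] — {back_panel, drawer_front, side_panel, top}
5. foot@(-1, 0, -1) [-x clear] — {back_panel, drawer_front, foot, side_panel, top}
6. runner@(-1, 0, 1) [-y clear] — {back_panel, drawer_front, foot, runner, side_panel, top}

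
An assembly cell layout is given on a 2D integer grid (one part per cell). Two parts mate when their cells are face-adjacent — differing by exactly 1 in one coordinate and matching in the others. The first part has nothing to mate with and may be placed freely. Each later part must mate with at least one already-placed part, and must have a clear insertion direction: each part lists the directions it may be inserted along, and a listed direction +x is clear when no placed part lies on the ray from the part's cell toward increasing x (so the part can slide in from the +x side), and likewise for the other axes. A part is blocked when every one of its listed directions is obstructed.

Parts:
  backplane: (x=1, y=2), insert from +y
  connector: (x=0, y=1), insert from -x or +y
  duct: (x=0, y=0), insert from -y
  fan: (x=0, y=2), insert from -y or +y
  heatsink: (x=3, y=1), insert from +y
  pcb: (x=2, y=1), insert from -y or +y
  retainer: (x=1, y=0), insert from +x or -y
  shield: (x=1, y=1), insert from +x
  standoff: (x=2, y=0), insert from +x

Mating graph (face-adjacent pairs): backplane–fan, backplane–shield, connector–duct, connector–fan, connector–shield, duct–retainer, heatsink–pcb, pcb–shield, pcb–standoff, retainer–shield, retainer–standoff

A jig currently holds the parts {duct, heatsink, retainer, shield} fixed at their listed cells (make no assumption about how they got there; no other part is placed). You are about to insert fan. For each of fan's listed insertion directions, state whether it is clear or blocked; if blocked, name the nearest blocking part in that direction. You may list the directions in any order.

+y: clear; -y: blocked by duct

-y: nearest on ray is duct@(0, 0) ⇒ blocked
+y: ray from fan(0, 2) has no placed part ⇒ clear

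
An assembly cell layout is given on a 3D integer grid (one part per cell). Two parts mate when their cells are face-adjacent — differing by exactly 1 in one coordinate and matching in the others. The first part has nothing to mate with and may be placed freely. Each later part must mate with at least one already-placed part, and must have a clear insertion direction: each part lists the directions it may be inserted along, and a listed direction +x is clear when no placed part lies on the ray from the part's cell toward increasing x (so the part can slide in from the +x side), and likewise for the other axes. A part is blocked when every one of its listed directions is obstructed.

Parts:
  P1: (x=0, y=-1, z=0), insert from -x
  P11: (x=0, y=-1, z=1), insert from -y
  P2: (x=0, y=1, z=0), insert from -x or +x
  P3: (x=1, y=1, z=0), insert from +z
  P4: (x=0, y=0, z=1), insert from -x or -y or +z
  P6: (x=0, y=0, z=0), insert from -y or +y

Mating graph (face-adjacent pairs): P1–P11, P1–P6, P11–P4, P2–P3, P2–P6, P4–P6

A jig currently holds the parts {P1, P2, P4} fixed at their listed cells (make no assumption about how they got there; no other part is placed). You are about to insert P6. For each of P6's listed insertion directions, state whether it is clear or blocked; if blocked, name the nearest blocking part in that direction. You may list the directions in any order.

+y: blocked by P2; -y: blocked by P1

-y: nearest on ray is P1@(0, -1, 0) ⇒ blocked
+y: nearest on ray is P2@(0, 1, 0) ⇒ blocked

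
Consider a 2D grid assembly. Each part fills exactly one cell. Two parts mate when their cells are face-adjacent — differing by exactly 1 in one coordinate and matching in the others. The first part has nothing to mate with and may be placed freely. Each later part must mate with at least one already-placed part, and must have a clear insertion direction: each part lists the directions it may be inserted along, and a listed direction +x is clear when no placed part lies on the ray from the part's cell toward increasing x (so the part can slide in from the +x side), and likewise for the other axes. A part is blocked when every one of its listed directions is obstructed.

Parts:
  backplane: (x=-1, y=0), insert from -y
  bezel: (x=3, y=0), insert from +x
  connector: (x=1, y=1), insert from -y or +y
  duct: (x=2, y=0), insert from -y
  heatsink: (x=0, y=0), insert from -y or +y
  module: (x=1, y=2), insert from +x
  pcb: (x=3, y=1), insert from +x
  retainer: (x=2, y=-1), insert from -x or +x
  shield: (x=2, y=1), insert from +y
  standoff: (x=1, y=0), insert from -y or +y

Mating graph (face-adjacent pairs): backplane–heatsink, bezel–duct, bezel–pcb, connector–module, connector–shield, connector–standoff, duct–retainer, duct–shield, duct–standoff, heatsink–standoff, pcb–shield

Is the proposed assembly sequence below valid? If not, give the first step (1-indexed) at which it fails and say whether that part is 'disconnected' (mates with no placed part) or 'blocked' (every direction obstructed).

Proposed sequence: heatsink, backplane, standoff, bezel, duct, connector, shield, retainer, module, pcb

1. heatsink@(0, 0) [-y clear] — {heatsink}
2. backplane@(-1, 0) [-y clear] — {backplane, heatsink}
3. standoff@(1, 0) [-y clear] — {backplane, heatsink, standoff}
4. bezel@(3, 0) — no placed neighbour ⇒ disconnected

Invalid at step 4 (disconnected)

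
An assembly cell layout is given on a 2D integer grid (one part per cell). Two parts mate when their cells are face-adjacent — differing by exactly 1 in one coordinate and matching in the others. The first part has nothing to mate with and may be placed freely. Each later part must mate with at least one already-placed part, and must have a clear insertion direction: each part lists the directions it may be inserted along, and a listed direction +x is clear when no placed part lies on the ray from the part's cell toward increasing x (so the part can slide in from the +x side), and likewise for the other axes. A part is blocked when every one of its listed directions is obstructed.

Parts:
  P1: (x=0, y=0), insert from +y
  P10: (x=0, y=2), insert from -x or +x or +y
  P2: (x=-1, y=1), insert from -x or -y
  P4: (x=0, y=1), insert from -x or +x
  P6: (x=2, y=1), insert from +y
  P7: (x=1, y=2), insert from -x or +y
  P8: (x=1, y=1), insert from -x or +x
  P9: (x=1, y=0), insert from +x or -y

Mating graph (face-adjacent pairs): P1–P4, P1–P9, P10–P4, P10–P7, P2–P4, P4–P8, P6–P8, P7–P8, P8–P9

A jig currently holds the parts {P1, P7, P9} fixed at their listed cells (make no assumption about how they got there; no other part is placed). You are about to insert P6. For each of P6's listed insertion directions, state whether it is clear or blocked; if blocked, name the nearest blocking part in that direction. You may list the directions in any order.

+y: ray from P6(2, 1) has no placed part ⇒ clear

+y: clear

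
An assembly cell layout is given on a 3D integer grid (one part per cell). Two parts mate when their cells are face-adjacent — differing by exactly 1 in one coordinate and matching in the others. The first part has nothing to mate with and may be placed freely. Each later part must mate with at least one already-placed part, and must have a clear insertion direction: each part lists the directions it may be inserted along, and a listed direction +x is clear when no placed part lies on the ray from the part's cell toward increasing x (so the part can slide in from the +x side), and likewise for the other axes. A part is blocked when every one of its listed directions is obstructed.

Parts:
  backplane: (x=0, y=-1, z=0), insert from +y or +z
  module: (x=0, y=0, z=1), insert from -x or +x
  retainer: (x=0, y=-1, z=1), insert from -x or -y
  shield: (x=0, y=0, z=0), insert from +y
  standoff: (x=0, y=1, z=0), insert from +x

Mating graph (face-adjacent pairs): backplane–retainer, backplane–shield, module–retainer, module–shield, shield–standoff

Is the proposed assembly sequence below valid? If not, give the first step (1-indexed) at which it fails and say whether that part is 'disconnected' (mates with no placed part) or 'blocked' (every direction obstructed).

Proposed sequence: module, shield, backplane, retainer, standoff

1. module@(0, 0, 1) [-x clear] — {module}
2. shield@(0, 0, 0) [+y clear] — {module, shield}
3. backplane@(0, -1, 0) [+z clear] — {backplane, module, shield}
4. retainer@(0, -1, 1) [-x clear] — {backplane, module, retainer, shield}
5. standoff@(0, 1, 0) [+x clear] — {backplane, module, retainer, shield, standoff}

Valid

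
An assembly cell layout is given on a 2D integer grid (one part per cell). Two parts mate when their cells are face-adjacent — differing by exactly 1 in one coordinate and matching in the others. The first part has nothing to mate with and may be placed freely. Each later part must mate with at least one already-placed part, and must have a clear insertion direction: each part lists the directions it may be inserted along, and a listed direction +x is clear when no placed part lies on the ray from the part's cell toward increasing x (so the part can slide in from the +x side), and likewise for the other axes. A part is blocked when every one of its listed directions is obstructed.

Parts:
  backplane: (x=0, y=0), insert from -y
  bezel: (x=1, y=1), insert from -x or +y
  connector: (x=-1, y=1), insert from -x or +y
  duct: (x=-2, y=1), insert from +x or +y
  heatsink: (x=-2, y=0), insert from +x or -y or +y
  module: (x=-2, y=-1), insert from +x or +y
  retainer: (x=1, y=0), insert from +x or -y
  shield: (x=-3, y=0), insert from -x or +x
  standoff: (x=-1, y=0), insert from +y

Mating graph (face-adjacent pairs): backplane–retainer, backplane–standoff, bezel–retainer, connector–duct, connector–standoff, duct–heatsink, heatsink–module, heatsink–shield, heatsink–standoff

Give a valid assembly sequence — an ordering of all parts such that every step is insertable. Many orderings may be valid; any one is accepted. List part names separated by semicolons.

duct; heatsink; module; standoff; connector; backplane; retainer; bezel; shield

1. duct@(-2, 1) [+x clear] — {duct}
2. heatsink@(-2, 0) [+x clear] — {duct, heatsink}
3. module@(-2, -1) [+x clear] — {duct, heatsink, module}
4. standoff@(-1, 0) [+y clear] — {duct, heatsink, module, standoff}
5. connector@(-1, 1) [+y clear] — {connector, duct, heatsink, module, standoff}
6. backplane@(0, 0) [-y clear] — {backplane, connector, duct, heatsink, module, standoff}
7. retainer@(1, 0) [+x clear] — {backplane, connector, duct, heatsink, module, retainer, standoff}
8. bezel@(1, 1) [+y clear] — {backplane, bezel, connector, duct, heatsink, module, retainer, standoff}
9. shield@(-3, 0) [-x clear] — {backplane, bezel, connector, duct, heatsink, module, retainer, shield, standoff}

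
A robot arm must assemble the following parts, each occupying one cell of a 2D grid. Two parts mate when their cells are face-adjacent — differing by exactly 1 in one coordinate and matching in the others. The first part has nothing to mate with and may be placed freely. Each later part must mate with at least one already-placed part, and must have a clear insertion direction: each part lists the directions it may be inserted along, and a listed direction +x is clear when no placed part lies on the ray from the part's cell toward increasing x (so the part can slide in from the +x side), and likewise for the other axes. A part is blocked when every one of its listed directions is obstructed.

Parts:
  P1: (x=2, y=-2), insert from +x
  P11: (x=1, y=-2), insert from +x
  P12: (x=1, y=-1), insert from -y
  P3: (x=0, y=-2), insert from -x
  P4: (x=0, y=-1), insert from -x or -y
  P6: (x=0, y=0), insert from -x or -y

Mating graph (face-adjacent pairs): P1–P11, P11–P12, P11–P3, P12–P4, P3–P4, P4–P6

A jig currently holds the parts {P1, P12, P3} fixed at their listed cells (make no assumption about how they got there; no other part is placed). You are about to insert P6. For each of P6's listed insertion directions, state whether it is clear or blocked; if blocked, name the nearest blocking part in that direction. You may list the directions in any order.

-x: ray from P6(0, 0) has no placed part ⇒ clear
-y: nearest on ray is P3@(0, -2) ⇒ blocked

-x: clear; -y: blocked by P3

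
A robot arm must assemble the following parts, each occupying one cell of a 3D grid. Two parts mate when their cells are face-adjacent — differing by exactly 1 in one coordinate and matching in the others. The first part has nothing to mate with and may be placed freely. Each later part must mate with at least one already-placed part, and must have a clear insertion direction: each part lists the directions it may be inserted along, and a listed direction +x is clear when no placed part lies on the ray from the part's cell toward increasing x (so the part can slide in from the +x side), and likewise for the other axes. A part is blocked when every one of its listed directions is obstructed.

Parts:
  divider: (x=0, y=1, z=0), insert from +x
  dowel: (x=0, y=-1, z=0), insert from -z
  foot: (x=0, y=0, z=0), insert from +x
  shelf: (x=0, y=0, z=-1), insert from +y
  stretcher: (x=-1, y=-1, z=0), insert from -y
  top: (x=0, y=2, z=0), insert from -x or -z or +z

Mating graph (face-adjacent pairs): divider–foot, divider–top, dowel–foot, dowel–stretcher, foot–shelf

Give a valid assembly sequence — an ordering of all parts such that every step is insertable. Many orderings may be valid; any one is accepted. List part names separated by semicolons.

divider; top; foot; dowel; stretcher; shelf

1. divider@(0, 1, 0) [+x clear] — {divider}
2. top@(0, 2, 0) [-x clear] — {divider, top}
3. foot@(0, 0, 0) [+x clear] — {divider, foot, top}
4. dowel@(0, -1, 0) [-z clear] — {divider, dowel, foot, top}
5. stretcher@(-1, -1, 0) [-y clear] — {divider, dowel, foot, stretcher, top}
6. shelf@(0, 0, -1) [+y clear] — {divider, dowel, foot, shelf, stretcher, top}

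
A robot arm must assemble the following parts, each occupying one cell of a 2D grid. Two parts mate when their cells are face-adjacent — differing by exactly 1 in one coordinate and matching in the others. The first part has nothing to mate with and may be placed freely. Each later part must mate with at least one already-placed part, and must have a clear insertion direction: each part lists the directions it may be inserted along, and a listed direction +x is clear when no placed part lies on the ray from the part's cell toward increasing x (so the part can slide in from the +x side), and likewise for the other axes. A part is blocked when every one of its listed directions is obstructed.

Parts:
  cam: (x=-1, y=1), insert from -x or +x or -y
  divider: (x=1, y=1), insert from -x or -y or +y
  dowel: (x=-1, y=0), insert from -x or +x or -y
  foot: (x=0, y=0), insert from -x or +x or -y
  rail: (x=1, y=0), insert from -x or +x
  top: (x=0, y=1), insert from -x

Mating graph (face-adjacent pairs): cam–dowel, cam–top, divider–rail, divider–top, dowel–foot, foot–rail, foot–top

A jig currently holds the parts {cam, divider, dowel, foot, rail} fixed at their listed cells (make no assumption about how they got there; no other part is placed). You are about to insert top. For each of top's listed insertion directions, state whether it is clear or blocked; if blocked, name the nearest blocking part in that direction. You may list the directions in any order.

-x: nearest on ray is cam@(-1, 1) ⇒ blocked

-x: blocked by cam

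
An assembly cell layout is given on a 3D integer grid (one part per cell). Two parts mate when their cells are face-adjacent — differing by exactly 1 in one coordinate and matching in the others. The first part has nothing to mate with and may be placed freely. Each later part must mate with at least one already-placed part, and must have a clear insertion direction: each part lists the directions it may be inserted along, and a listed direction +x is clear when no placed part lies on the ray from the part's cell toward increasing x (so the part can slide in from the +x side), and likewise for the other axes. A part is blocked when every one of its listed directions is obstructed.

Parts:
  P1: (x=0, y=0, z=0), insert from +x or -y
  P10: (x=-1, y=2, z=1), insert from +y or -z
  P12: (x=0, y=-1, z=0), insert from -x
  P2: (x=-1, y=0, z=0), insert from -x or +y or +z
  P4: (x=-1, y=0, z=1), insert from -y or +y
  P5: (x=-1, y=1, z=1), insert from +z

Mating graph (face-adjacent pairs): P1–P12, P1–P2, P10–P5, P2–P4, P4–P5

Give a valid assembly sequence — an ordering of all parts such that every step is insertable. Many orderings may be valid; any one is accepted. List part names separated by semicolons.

P4; P2; P1; P5; P10; P12

1. P4@(-1, 0, 1) [-y clear] — {P4}
2. P2@(-1, 0, 0) [-x clear] — {P2, P4}
3. P1@(0, 0, 0) [+x clear] — {P1, P2, P4}
4. P5@(-1, 1, 1) [+z clear] — {P1, P2, P4, P5}
5. P10@(-1, 2, 1) [+y clear] — {P1, P10, P2, P4, P5}
6. P12@(0, -1, 0) [-x clear] — {P1, P10, P12, P2, P4, P5}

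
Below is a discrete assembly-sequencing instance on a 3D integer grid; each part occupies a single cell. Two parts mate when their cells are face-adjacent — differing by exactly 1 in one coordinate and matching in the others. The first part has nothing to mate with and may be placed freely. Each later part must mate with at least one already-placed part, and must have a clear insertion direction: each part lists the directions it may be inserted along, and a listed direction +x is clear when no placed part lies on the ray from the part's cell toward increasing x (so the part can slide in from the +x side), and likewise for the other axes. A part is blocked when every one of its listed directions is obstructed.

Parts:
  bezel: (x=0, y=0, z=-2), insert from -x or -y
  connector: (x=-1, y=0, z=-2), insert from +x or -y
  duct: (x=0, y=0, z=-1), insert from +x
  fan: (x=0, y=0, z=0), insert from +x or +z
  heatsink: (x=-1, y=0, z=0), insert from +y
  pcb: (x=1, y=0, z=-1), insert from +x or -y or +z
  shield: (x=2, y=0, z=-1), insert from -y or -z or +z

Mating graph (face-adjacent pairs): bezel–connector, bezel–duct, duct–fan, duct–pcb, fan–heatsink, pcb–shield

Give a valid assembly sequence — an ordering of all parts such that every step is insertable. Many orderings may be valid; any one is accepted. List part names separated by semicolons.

1. connector@(-1, 0, -2) [+x clear] — {connector}
2. bezel@(0, 0, -2) [-y clear] — {bezel, connector}
3. duct@(0, 0, -1) [+x clear] — {bezel, connector, duct}
4. fan@(0, 0, 0) [+x clear] — {bezel, connector, duct, fan}
5. pcb@(1, 0, -1) [+x clear] — {bezel, connector, duct, fan, pcb}
6. shield@(2, 0, -1) [-y clear] — {bezel, connector, duct, fan, pcb, shield}
7. heatsink@(-1, 0, 0) [+y clear] — {bezel, connector, duct, fan, heatsink, pcb, shield}

connector; bezel; duct; fan; pcb; shield; heatsink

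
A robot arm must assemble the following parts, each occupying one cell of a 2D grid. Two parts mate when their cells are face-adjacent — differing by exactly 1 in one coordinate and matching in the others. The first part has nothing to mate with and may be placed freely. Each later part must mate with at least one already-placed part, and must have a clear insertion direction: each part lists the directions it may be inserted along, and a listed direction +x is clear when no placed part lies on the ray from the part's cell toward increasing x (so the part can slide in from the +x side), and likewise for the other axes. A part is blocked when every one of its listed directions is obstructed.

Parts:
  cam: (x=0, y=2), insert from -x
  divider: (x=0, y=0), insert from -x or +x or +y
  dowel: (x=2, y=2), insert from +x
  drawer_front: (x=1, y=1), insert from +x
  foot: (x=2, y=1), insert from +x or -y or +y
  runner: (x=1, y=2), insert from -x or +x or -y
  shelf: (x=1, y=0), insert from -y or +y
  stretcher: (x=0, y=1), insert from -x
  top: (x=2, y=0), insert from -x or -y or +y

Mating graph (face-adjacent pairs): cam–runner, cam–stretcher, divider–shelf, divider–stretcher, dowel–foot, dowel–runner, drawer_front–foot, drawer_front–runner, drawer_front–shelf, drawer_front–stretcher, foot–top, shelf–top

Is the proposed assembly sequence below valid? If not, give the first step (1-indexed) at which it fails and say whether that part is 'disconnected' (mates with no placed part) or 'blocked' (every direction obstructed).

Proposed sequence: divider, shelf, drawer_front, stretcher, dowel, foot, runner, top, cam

1. divider@(0, 0) [-x clear] — {divider}
2. shelf@(1, 0) [-y clear] — {divider, shelf}
3. drawer_front@(1, 1) [+x clear] — {divider, drawer_front, shelf}
4. stretcher@(0, 1) [-x clear] — {divider, drawer_front, shelf, stretcher}
5. dowel@(2, 2) — no placed neighbour ⇒ disconnected

Invalid at step 5 (disconnected)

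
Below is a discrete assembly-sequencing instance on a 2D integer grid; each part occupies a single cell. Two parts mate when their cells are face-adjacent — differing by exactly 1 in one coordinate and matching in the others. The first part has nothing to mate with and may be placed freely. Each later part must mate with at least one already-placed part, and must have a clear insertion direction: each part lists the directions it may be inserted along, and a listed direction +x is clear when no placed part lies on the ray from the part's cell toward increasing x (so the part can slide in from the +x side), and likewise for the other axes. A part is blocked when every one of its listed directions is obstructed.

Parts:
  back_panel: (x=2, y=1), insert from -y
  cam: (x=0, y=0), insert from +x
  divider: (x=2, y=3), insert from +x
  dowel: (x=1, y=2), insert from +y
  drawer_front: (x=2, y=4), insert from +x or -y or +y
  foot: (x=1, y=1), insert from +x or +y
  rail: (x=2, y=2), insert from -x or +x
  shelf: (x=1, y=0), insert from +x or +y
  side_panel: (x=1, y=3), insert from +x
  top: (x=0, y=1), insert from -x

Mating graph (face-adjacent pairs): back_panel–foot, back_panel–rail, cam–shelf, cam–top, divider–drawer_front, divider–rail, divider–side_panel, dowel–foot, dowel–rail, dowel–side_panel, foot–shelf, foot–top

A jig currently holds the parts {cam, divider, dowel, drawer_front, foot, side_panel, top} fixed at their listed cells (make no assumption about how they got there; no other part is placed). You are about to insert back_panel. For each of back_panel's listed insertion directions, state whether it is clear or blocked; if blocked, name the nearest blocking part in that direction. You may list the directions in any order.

-y: clear

-y: ray from back_panel(2, 1) has no placed part ⇒ clear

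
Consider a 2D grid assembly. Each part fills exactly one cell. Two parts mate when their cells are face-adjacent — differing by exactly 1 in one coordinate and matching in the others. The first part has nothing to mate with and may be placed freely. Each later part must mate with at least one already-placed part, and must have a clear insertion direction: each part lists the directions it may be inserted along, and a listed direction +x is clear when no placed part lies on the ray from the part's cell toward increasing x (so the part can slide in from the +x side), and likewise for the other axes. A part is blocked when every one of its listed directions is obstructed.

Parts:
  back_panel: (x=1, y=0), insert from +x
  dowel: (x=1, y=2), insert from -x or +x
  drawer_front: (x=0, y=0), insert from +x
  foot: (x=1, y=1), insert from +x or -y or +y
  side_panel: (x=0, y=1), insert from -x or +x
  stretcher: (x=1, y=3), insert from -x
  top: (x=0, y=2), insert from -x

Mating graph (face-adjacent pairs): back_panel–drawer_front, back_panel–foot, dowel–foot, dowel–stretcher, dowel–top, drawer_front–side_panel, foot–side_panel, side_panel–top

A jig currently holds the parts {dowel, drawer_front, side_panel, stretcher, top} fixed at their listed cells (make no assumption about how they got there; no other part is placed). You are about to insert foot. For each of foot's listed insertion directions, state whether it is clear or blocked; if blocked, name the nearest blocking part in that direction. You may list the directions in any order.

+x: clear; +y: blocked by dowel; -y: clear

+x: ray from foot(1, 1) has no placed part ⇒ clear
-y: ray from foot(1, 1) has no placed part ⇒ clear
+y: nearest on ray is dowel@(1, 2) ⇒ blocked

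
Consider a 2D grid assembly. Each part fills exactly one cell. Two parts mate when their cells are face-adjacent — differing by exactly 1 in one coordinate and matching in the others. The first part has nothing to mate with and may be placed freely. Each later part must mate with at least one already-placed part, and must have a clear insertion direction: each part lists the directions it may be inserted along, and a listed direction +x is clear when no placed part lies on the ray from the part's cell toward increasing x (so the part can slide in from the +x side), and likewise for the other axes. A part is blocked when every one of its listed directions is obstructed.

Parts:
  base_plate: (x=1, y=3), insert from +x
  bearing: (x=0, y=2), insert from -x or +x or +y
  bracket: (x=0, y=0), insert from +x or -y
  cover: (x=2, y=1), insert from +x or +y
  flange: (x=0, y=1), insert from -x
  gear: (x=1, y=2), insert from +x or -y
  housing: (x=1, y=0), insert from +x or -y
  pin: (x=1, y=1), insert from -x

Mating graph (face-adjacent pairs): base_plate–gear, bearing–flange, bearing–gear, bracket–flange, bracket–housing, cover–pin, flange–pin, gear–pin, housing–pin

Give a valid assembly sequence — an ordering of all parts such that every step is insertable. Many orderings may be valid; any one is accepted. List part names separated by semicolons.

base_plate; gear; bearing; pin; cover; flange; bracket; housing

1. base_plate@(1, 3) [+x clear] — {base_plate}
2. gear@(1, 2) [+x clear] — {base_plate, gear}
3. bearing@(0, 2) [-x clear] — {base_plate, bearing, gear}
4. pin@(1, 1) [-x clear] — {base_plate, bearing, gear, pin}
5. cover@(2, 1) [+x clear] — {base_plate, bearing, cover, gear, pin}
6. flange@(0, 1) [-x clear] — {base_plate, bearing, cover, flange, gear, pin}
7. bracket@(0, 0) [+x clear] — {base_plate, bearing, bracket, cover, flange, gear, pin}
8. housing@(1, 0) [+x clear] — {base_plate, bearing, bracket, cover, flange, gear, housing, pin}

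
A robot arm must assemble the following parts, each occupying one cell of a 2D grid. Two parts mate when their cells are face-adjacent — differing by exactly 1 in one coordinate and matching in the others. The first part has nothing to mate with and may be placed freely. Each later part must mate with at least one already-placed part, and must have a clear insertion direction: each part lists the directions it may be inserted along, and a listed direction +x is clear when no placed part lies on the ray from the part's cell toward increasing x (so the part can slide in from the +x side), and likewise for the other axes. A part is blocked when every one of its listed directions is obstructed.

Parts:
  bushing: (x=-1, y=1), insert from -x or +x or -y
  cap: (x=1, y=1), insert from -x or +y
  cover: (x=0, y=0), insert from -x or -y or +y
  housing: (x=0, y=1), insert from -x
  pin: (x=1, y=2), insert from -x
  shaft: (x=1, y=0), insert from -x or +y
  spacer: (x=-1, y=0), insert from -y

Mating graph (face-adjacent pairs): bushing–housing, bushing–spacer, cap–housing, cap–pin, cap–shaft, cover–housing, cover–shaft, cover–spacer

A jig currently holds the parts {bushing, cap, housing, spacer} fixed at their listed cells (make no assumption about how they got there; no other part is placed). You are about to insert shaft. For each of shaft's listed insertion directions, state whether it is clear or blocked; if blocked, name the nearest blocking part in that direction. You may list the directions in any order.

+y: blocked by cap; -x: blocked by spacer

-x: nearest on ray is spacer@(-1, 0) ⇒ blocked
+y: nearest on ray is cap@(1, 1) ⇒ blocked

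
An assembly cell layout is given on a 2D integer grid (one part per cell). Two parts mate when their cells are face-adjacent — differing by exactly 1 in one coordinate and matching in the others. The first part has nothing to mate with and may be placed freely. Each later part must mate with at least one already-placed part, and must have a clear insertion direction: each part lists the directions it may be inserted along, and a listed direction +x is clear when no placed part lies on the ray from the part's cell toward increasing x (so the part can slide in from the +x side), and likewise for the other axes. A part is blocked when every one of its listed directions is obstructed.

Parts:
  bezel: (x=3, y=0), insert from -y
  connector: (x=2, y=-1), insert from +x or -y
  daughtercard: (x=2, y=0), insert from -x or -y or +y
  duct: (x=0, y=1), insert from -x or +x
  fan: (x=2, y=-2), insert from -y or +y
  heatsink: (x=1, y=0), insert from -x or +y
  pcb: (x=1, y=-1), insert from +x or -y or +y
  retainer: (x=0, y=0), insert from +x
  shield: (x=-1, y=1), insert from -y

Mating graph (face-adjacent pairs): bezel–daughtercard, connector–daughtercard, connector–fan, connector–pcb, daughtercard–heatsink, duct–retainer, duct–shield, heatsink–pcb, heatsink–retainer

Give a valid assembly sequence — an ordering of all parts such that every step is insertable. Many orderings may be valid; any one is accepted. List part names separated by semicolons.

1. duct@(0, 1) [-x clear] — {duct}
2. shield@(-1, 1) [-y clear] — {duct, shield}
3. retainer@(0, 0) [+x clear] — {duct, retainer, shield}
4. heatsink@(1, 0) [+y clear] — {duct, heatsink, retainer, shield}
5. pcb@(1, -1) [+x clear] — {duct, heatsink, pcb, retainer, shield}
6. connector@(2, -1) [+x clear] — {connector, duct, heatsink, pcb, retainer, shield}
7. fan@(2, -2) [-y clear] — {connector, duct, fan, heatsink, pcb, retainer, shield}
8. daughtercard@(2, 0) [+y clear] — {connector, daughtercard, duct, fan, heatsink, pcb, retainer, shield}
9. bezel@(3, 0) [-y clear] — {bezel, connector, daughtercard, duct, fan, heatsink, pcb, retainer, shield}

duct; shield; retainer; heatsink; pcb; connector; fan; daughtercard; bezel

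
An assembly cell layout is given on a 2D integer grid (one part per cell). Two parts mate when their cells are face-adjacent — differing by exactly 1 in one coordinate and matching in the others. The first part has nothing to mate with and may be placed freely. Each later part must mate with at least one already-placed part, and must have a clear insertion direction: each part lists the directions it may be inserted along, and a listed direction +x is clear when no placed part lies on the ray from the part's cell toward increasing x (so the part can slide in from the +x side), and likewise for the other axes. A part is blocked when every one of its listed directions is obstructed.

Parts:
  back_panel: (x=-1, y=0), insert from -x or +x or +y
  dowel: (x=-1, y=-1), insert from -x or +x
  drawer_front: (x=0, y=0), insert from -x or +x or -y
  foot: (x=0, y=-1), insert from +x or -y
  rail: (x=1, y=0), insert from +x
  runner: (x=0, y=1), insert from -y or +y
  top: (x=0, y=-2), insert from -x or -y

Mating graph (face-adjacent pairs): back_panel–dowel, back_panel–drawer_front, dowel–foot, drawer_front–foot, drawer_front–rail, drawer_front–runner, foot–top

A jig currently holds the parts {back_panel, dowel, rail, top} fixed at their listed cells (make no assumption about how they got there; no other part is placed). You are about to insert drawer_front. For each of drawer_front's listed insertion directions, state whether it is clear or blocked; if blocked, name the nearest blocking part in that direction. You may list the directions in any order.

-x: nearest on ray is back_panel@(-1, 0) ⇒ blocked
+x: nearest on ray is rail@(1, 0) ⇒ blocked
-y: nearest on ray is top@(0, -2) ⇒ blocked

+x: blocked by rail; -x: blocked by back_panel; -y: blocked by top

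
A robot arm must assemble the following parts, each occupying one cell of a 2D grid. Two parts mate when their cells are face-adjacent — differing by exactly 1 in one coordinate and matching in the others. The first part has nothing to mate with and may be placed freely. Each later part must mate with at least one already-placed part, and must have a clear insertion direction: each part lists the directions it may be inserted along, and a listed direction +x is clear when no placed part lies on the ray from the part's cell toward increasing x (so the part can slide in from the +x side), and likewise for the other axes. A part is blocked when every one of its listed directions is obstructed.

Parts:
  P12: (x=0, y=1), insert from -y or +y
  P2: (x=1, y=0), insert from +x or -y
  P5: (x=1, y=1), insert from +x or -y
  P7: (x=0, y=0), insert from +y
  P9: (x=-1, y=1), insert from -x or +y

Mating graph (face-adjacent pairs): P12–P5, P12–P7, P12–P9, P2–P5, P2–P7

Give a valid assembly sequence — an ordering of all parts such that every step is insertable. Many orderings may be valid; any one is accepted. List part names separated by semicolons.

P2; P7; P12; P9; P5

1. P2@(1, 0) [+x clear] — {P2}
2. P7@(0, 0) [+y clear] — {P2, P7}
3. P12@(0, 1) [+y clear] — {P12, P2, P7}
4. P9@(-1, 1) [-x clear] — {P12, P2, P7, P9}
5. P5@(1, 1) [+x clear] — {P12, P2, P5, P7, P9}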